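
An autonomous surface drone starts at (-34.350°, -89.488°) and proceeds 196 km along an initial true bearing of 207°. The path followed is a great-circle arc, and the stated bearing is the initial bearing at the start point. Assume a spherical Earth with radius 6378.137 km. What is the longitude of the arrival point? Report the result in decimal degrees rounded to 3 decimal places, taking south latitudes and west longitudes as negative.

Central angle δ = d/R = 0.030730 rad.
Converting: φ₁ = -0.599521 rad, θ = 3.612832 rad.
Applying the spherical law of cosines for sides, sin φ₂ = sin φ₁ cos δ + cos φ₁ sin δ cos θ = -0.586582, so φ₂ = -35.915°.
For the longitude increment, Δλ = atan2( sin θ sin δ cos φ₁, cos δ − sin φ₁ sin φ₂ ) = atan2(-0.011516, 0.668551) = -0.987°.
Hence λ₂ = -89.488° + -0.987° = -90.475°.

longitude -90.475°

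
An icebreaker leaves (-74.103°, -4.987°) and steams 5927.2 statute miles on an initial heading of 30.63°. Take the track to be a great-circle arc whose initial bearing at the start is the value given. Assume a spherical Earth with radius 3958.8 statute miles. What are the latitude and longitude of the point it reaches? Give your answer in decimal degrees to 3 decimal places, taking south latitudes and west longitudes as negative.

latitude 9.460°, longitude 26.018°

δ = 5927.2/3958.8 = 1.497221 rad (85.7845°).
With φ₁ = -74.103° = -1.293341 rad and θ = 30.63° = 0.534594 rad:
sin φ₂ = sin φ₁ cos δ + cos φ₁ sin δ cos θ = (-0.961756)(0.073509) + (0.273909)(0.997295)(0.860475) = 0.164357
φ₂ = asin(0.164357) = 0.165106 rad = 9.460°.
Δλ = atan2( sin θ sin δ cos φ₁ , cos δ − sin φ₁ sin φ₂ ) = atan2(0.139177, 0.231580) = 0.541146 rad = 31.005°.
Hence λ₂ = -4.987° + 31.005° = 26.018°.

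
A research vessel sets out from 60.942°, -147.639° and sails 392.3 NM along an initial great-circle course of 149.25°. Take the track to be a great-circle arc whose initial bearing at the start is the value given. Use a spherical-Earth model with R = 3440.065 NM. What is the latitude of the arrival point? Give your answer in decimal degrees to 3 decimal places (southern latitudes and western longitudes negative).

Central angle δ = d/R = 0.114039 rad.
Start latitude φ₁ = 1.063639 rad; initial bearing θ = 2.604904 rad.
sin φ₂ = sin φ₁ cos δ + cos φ₁ sin δ cos θ = (0.874128)(0.993505) + (0.485695)(0.113792)(-0.859406) = 0.820953
φ₂ = asin(0.820953) = 0.963078 rad = 55.180°.
For the longitude increment, Δλ = atan2( sin θ sin δ cos φ₁, cos δ − sin φ₁ sin φ₂ ) = atan2(0.028258, 0.275886) = 5.848°.
Hence λ₂ = -147.639° + 5.848° = -141.791°.

latitude 55.180°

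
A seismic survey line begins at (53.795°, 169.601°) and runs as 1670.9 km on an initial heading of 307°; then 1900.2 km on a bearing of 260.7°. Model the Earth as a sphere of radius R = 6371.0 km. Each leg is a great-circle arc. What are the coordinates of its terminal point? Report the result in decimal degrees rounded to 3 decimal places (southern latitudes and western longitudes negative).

Apply the spherical direct solution leg by leg, carrying full precision between legs.
Leg 1: from (53.795°, 169.601°), δ = 1670.9/6371 = 0.262267 rad, θ = 307° → φ = 60.631°, λ = 144.627°.
Leg 2: from (60.631°, 144.627°), δ = 1900.2/6371 = 0.298258 rad, θ = 260.7° → φ = 54.068°, λ = 115.012°.

latitude 54.068°, longitude 115.012°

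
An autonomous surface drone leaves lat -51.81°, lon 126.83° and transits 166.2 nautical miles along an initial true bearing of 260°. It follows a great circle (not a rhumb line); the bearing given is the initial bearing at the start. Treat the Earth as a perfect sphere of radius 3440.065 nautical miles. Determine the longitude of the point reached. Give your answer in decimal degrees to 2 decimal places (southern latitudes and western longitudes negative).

The arc subtends δ = 166.2/3440.065 = 0.048313 rad at the centre.
Start latitude φ₁ = -0.904255 rad; initial bearing θ = 4.537856 rad.
Destination latitude: φ₂ = arcsin( sin φ₁ cos δ + cos φ₁ sin δ cos θ ) = arcsin(-0.790233) = -52.21°.
Then Δλ = atan2(-0.029405, 0.377738) = -0.077689 rad, from sin θ sin δ cos φ₁ over cos δ − sin φ₁ sin φ₂.
λ₂ = λ₁ + Δλ = 122.38°.

longitude 122.38°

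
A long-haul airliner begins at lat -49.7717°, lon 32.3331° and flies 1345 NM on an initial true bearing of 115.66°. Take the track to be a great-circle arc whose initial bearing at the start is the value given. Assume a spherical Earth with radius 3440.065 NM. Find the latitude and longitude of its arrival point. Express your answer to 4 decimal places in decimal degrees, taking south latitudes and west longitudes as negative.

Angular distance δ = d/R = 1345 / 3440.065 = 0.390981 rad.
Start latitude φ₁ = -0.868680 rad; initial bearing θ = 2.018648 rad.
Applying the spherical law of cosines for sides, sin φ₂ = sin φ₁ cos δ + cos φ₁ sin δ cos θ = -0.812441, so φ₂ = -54.3351°.
Δλ = atan2( sin θ sin δ cos φ₁ , cos δ − sin φ₁ sin φ₂ ) = atan2(0.221852, 0.304255) = 0.630032 rad = 36.0982°.
Hence λ₂ = 32.3331° + 36.0982° = 68.4313°.

latitude -54.3351°, longitude 68.4313°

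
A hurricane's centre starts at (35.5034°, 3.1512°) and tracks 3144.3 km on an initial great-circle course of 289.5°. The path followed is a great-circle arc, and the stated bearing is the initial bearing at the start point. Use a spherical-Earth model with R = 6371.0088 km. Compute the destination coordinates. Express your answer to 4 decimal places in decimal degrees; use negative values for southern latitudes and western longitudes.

Angular distance δ = d/R = 3144.3 / 6371.0088 = 0.493533 rad.
Converting: φ₁ = 0.619651 rad, θ = 5.052728 rad.
sin φ₂ = sin φ₁ cos δ + cos φ₁ sin δ cos θ = (0.580751)(0.880665) + (0.814081)(0.473740)(0.333807) = 0.640184
φ₂ = asin(0.640184) = 0.694738 rad = 39.8055°.
Then Δλ = atan2(-0.363542, 0.508877) = -0.620325 rad, from sin θ sin δ cos φ₁ over cos δ − sin φ₁ sin φ₂.
λ₂ = λ₁ + Δλ = -32.3908°.

latitude 39.8055°, longitude -32.3908°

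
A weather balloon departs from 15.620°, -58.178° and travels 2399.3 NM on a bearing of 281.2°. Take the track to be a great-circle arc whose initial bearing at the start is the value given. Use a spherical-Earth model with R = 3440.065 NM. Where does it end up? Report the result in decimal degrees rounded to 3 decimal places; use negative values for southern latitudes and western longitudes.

latitude 19.058°, longitude -99.981°

The arc subtends δ = 2399.3/3440.065 = 0.697458 rad at the centre.
Converting: φ₁ = 0.272620 rad, θ = 4.907866 rad.
sin φ₂ = sin φ₁ cos δ + cos φ₁ sin δ cos θ = (0.269256)(0.766477) + (0.963069)(0.642271)(0.194234) = 0.326523
φ₂ = asin(0.326523) = 0.332622 rad = 19.058°.
Δλ = atan2( sin θ sin δ cos φ₁ , cos δ − sin φ₁ sin φ₂ ) = atan2(-0.606771, 0.678559) = -0.729604 rad = -41.803°.
λ₂ = -58.178° + -41.803° = -99.981°.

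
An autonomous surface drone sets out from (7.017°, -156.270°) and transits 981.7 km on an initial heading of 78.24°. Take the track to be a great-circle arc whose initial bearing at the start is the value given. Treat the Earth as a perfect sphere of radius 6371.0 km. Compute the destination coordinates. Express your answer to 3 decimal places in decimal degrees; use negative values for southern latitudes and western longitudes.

δ = 981.7/6371 = 0.154089 rad (8.8286°).
Start latitude φ₁ = 0.122470 rad; initial bearing θ = 1.365546 rad.
sin φ₂ = sin φ₁ cos δ + cos φ₁ sin δ cos θ = (0.122164)(0.988152) + (0.992510)(0.153480)(0.203813) = 0.151763
φ₂ = asin(0.151763) = 0.152352 rad = 8.729°.
Δλ = atan2( sin θ sin δ cos φ₁ , cos δ − sin φ₁ sin φ₂ ) = atan2(0.149133, 0.969612) = 0.152611 rad = 8.744°.
λ₂ = -156.270° + 8.744° = -147.526°.

latitude 8.729°, longitude -147.526°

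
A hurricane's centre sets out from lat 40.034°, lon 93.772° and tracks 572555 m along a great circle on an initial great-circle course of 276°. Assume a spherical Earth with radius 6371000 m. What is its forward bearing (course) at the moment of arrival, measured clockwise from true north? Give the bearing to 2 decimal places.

δ = 572555/6371000 = 0.089869 rad (5.1491°).
Converting: φ₁ = 0.698725 rad, θ = 4.817109 rad.
sin φ₂ = sin φ₁ cos δ + cos φ₁ sin δ cos θ = (0.643242)(0.995965) + (0.765663)(0.089748)(0.104528) = 0.647829
φ₂ = asin(0.647829) = 0.704731 rad = 40.378°.
Δλ = atan2( sin θ sin δ cos φ₁ , cos δ − sin φ₁ sin φ₂ ) = atan2(-0.068340, 0.579254) = -0.117437 rad = -6.729°.
λ₂ = 93.772° + -6.729° = 87.043°.
The forward bearing on arrival equals the back-azimuth from the destination plus 180°.
Back-azimuth from P₂ (40.38°, 87.04°) to P₁ (40.03°, 93.77°), with Δλ' = λ₁ − λ₂ = 6.73°: atan2( sin Δλ' cos φ₁ , cos φ₂ sin φ₁ − sin φ₂ cos φ₁ cos Δλ' ) = 91.65°.
Final bearing = (91.65° + 180°) mod 360° = 271.65°.

final bearing 271.65°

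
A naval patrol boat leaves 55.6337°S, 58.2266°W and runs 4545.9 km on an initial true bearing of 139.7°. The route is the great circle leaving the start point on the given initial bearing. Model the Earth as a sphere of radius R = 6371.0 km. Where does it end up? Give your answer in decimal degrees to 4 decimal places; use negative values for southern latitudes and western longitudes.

δ = 4545.9/6371 = 0.713530 rad (40.8823°).
With φ₁ = -55.6337° = -0.970991 rad and θ = 139.7° = 2.438225 rad:
Applying the spherical law of cosines for sides, sin φ₂ = sin φ₁ cos δ + cos φ₁ sin δ cos θ = -0.905856, so φ₂ = -64.9389°.
Δλ = atan2( sin θ sin δ cos φ₁ , cos δ − sin φ₁ sin φ₂ ) = atan2(0.238961, 0.008321) = 1.535989 rad = 88.0057°.
Hence λ₂ = -58.2266° + 88.0057° = 29.7791°.

latitude -64.9389°, longitude 29.7791°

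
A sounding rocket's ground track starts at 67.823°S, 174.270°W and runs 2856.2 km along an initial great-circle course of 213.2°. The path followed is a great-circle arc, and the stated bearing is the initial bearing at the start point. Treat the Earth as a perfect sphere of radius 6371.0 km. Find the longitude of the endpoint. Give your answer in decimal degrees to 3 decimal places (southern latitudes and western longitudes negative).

longitude 96.770°

Angular distance δ = d/R = 2856.2 / 6371 = 0.448313 rad.
Start latitude φ₁ = -1.183735 rad; initial bearing θ = 3.721042 rad.
Applying the spherical law of cosines for sides, sin φ₂ = sin φ₁ cos δ + cos φ₁ sin δ cos θ = -0.971417, so φ₂ = -76.268°.
Δλ = atan2( sin θ sin δ cos φ₁ , cos δ − sin φ₁ sin φ₂ ) = atan2(-0.089588, 0.001626) = -1.552652 rad = -88.960°.
λ₂ = -174.270° + -88.960° = -263.230°, normalized to (−180°, 180°] → 96.770°.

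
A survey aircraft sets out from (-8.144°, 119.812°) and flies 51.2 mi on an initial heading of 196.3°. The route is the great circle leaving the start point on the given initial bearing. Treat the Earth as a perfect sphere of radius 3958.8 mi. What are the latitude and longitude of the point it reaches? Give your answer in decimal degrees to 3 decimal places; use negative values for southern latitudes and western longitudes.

Angular distance δ = d/R = 51.2 / 3958.8 = 0.012933 rad.
With φ₁ = -8.144° = -0.142140 rad and θ = 196.3° = 3.426081 rad:
Destination latitude: φ₂ = arcsin( sin φ₁ cos δ + cos φ₁ sin δ cos θ ) = arcsin(-0.153937) = -8.855°.
Then Δλ = atan2(-0.003593, 0.978109) = -0.003674 rad, from sin θ sin δ cos φ₁ over cos δ − sin φ₁ sin φ₂.
λ₂ = λ₁ + Δλ = 119.602°.

latitude -8.855°, longitude 119.602°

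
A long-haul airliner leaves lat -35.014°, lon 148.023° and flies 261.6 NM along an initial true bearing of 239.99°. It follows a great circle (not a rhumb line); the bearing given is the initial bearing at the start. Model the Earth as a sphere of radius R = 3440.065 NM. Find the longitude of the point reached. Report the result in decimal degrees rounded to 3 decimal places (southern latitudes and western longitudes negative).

δ = 261.6/3440.065 = 0.076045 rad (4.3571°).
With φ₁ = -35.014° = -0.611110 rad and θ = 239.99° = 4.188616 rad:
Applying the spherical law of cosines for sides, sin φ₂ = sin φ₁ cos δ + cos φ₁ sin δ cos θ = -0.603239, so φ₂ = -37.102°.
Δλ = atan2( sin θ sin δ cos φ₁ , cos δ − sin φ₁ sin φ₂ ) = atan2(-0.053880, 0.650986) = -0.082579 rad = -4.731°.
Hence λ₂ = 148.023° + -4.731° = 143.292°.

longitude 143.292°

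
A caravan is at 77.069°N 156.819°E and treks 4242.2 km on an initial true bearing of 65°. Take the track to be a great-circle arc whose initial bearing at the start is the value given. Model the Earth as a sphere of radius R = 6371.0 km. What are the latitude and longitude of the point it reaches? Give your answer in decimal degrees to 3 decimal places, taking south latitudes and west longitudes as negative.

latitude 55.575°, longitude -105.202°

The arc subtends δ = 4242.2/6371 = 0.665861 rad at the centre.
Converting: φ₁ = 1.345108 rad, θ = 1.134464 rad.
Destination latitude: φ₂ = arcsin( sin φ₁ cos δ + cos φ₁ sin δ cos θ ) = arcsin(0.824864) = 55.575°.
Δλ = atan2( sin θ sin δ cos φ₁ , cos δ − sin φ₁ sin φ₂ ) = atan2(0.125284, -0.017560) = 1.710051 rad = 97.979°.
λ₂ = 156.819° + 97.979° = 254.798°, normalized to (−180°, 180°] → -105.202°.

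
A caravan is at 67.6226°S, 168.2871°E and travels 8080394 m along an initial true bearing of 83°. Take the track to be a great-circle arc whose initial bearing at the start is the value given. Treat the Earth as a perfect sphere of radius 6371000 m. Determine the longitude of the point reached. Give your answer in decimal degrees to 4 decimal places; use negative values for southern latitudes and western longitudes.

longitude -114.8416°

Angular distance δ = d/R = 8080394 / 6371000 = 1.268309 rad.
Start latitude φ₁ = -1.180237 rad; initial bearing θ = 1.448623 rad.
sin φ₂ = sin φ₁ cos δ + cos φ₁ sin δ cos θ = (-0.924696)(0.297896) + (0.380706)(0.954598)(0.121869) = -0.231173
φ₂ = asin(-0.231173) = -0.233284 rad = -13.3662°.
Then Δλ = atan2(0.360712, 0.084131) = 1.341657 rad, from sin θ sin δ cos φ₁ over cos δ − sin φ₁ sin φ₂.
λ₂ = 168.2871° + 76.8713° = 245.1584°, normalized to (−180°, 180°] → -114.8416°.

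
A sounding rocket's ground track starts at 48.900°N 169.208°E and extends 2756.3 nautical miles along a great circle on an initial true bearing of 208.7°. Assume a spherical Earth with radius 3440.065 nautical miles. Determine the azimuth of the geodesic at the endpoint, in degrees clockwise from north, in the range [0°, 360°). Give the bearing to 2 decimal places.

Central angle δ = d/R = 0.801235 rad.
Start latitude φ₁ = 0.853466 rad; initial bearing θ = 3.642502 rad.
Applying the spherical law of cosines for sides, sin φ₂ = sin φ₁ cos δ + cos φ₁ sin δ cos θ = 0.110211, so φ₂ = 6.327°.
Then Δλ = atan2(-0.226731, 0.612769) = -0.354390 rad, from sin θ sin δ cos φ₁ over cos δ − sin φ₁ sin φ₂.
λ₂ = 169.208° + -20.305° = 148.903°.
The forward bearing on arrival equals the back-azimuth from the destination plus 180°.
Back-azimuth from P₂ (6.33°, 148.90°) to P₁ (48.90°, 169.21°), with Δλ' = λ₁ − λ₂ = 20.31°: atan2( sin Δλ' cos φ₁ , cos φ₂ sin φ₁ − sin φ₂ cos φ₁ cos Δλ' ) = 18.52°.
Final bearing = (18.52° + 180°) mod 360° = 198.52°.

final bearing 198.52°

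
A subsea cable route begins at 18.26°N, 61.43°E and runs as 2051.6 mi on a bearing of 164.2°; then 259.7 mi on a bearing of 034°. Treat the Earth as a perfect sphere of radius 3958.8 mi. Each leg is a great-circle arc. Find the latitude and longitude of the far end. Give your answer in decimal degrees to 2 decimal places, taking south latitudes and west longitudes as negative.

latitude -7.27°, longitude 71.43°

Apply the spherical direct solution leg by leg, carrying full precision between legs.
Leg 1: from (18.26°, 61.43°), δ = 2051.6/3958.8 = 0.518238 rad, θ = 164.2° → φ = -10.40°, λ = 69.31°.
Leg 2: from (-10.40°, 69.31°), δ = 259.7/3958.8 = 0.065601 rad, θ = 34° → φ = -7.27°, λ = 71.43°.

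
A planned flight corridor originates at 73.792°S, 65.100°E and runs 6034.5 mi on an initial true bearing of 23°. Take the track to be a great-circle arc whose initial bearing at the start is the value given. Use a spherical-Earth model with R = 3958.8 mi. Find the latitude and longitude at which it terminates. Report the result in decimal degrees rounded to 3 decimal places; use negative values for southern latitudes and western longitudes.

latitude 12.243°, longitude 88.640°

The arc subtends δ = 6034.5/3958.8 = 1.524326 rad at the centre.
Start latitude φ₁ = -1.287913 rad; initial bearing θ = 0.401426 rad.
Destination latitude: φ₂ = arcsin( sin φ₁ cos δ + cos φ₁ sin δ cos θ ) = arcsin(0.212051) = 12.243°.
Δλ = atan2( sin θ sin δ cos φ₁ , cos δ − sin φ₁ sin φ₂ ) = atan2(0.108945, 0.250077) = 0.410854 rad = 23.540°.
Hence λ₂ = 65.100° + 23.540° = 88.640°.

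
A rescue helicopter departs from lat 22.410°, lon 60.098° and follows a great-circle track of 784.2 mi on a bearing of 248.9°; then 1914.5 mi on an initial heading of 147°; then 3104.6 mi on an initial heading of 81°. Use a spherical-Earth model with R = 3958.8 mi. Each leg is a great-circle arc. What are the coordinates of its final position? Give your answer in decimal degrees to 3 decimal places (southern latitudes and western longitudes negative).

latitude 2.324°, longitude 107.991°

Apply the spherical direct solution leg by leg, carrying full precision between legs.
Leg 1: from (22.410°, 60.098°), δ = 784.2/3958.8 = 0.198090 rad, θ = 248.9° → φ = 17.956°, λ = 48.970°.
Leg 2: from (17.956°, 48.970°), δ = 1914.5/3958.8 = 0.483606 rad, θ = 147° → φ = -5.626°, λ = 63.712°.
Leg 3: from (-5.626°, 63.712°), δ = 3104.6/3958.8 = 0.784228 rad, θ = 81° → φ = 2.324°, λ = 107.991°.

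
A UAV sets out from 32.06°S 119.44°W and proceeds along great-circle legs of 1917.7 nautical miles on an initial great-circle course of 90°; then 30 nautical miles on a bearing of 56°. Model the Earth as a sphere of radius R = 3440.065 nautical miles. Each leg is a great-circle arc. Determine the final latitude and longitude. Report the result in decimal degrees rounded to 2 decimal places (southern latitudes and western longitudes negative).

latitude -26.49°, longitude -82.64°

Apply the spherical direct solution leg by leg, carrying full precision between legs.
Leg 1: from (-32.06°, -119.44°), δ = 1917.7/3440.065 = 0.557460 rad, θ = 90° → φ = -26.77°, λ = -83.10°.
Leg 2: from (-26.77°, -83.10°), δ = 30/3440.065 = 0.008721 rad, θ = 56° → φ = -26.49°, λ = -82.64°.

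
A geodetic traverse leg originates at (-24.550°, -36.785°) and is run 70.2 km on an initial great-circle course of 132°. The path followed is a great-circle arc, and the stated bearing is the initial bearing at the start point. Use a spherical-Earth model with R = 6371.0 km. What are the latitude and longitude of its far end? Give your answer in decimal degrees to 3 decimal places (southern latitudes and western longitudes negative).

δ = 70.2/6371 = 0.011019 rad (0.6313°).
With φ₁ = -24.550° = -0.428478 rad and θ = 132° = 2.303835 rad:
Destination latitude: φ₂ = arcsin( sin φ₁ cos δ + cos φ₁ sin δ cos θ ) = arcsin(-0.422168) = -24.972°.
For the longitude increment, Δλ = atan2( sin θ sin δ cos φ₁, cos δ − sin φ₁ sin φ₂ ) = atan2(0.007448, 0.824534) = 0.518°.
Hence λ₂ = -36.785° + 0.518° = -36.267°.

latitude -24.972°, longitude -36.267°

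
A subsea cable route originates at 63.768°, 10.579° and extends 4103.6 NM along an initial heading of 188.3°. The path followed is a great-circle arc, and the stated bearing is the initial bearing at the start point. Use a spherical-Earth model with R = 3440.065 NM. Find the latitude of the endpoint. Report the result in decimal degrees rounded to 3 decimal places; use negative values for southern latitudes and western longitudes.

δ = 4103.6/3440.065 = 1.192884 rad (68.3472°).
Start latitude φ₁ = 1.112962 rad; initial bearing θ = 3.286455 rad.
Destination latitude: φ₂ = arcsin( sin φ₁ cos δ + cos φ₁ sin δ cos θ ) = arcsin(-0.075535) = -4.332°.
For the longitude increment, Δλ = atan2( sin θ sin δ cos φ₁, cos δ − sin φ₁ sin φ₂ ) = atan2(-0.059304, 0.436736) = -7.733°.
λ₂ = λ₁ + Δλ = 2.846°.

latitude -4.332°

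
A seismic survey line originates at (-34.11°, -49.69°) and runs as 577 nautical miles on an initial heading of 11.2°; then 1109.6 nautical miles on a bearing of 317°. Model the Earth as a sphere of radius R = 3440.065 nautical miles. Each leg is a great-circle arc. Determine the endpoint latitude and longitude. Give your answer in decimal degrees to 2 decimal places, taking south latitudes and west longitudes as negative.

latitude -10.67°, longitude -60.35°

Apply the spherical direct solution leg by leg, carrying full precision between legs.
Leg 1: from (-34.11°, -49.69°), δ = 577/3440.065 = 0.167729 rad, θ = 11.2° → φ = -24.67°, λ = -47.65°.
Leg 2: from (-24.67°, -47.65°), δ = 1109.6/3440.065 = 0.322552 rad, θ = 317° → φ = -10.67°, λ = -60.35°.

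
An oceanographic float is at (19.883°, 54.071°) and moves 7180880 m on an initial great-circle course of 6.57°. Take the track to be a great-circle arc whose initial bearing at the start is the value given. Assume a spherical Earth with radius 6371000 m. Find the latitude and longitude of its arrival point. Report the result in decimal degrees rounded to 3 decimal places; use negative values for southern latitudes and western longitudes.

latitude 81.791°, longitude 100.439°

The arc subtends δ = 7180880/6371000 = 1.127120 rad at the centre.
Start latitude φ₁ = 0.347024 rad; initial bearing θ = 0.114668 rad.
sin φ₂ = sin φ₁ cos δ + cos φ₁ sin δ cos θ = (0.340101)(0.429263) + (0.940389)(0.903180)(0.993433) = 0.989755
φ₂ = asin(0.989755) = 1.427530 rad = 81.791°.
For the longitude increment, Δλ = atan2( sin θ sin δ cos φ₁, cos δ − sin φ₁ sin φ₂ ) = atan2(0.097179, 0.092647) = 46.368°.
Hence λ₂ = 54.071° + 46.368° = 100.439°.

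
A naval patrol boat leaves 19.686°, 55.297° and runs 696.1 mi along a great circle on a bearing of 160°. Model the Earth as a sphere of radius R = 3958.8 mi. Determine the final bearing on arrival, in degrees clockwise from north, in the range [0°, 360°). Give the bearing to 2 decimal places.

final bearing 160.90°

Central angle δ = d/R = 0.175836 rad.
With φ₁ = 19.686° = 0.343586 rad and θ = 160° = 2.792527 rad:
Applying the spherical law of cosines for sides, sin φ₂ = sin φ₁ cos δ + cos φ₁ sin δ cos θ = 0.176897, so φ₂ = 10.189°.
Then Δλ = atan2(0.056333, 0.924990) = 0.060826 rad, from sin θ sin δ cos φ₁ over cos δ − sin φ₁ sin φ₂.
λ₂ = λ₁ + Δλ = 58.782°.
The forward bearing on arrival equals the back-azimuth from the destination plus 180°.
Back-azimuth from P₂ (10.19°, 58.78°) to P₁ (19.69°, 55.30°), with Δλ' = λ₁ − λ₂ = -3.49°: atan2( sin Δλ' cos φ₁ , cos φ₂ sin φ₁ − sin φ₂ cos φ₁ cos Δλ' ) = 340.90°.
Final bearing = (340.90° + 180°) mod 360° = 160.90°.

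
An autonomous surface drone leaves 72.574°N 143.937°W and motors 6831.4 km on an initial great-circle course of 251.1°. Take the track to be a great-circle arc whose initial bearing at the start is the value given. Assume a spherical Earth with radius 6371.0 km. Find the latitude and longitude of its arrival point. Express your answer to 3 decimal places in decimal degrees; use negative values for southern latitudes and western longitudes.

latitude 21.777°, longitude 152.582°

The arc subtends δ = 6831.4/6371 = 1.072265 rad at the centre.
With φ₁ = 72.574° = 1.266655 rad and θ = 251.1° = 4.382522 rad:
Applying the spherical law of cosines for sides, sin φ₂ = sin φ₁ cos δ + cos φ₁ sin δ cos θ = 0.370994, so φ₂ = 21.777°.
For the longitude increment, Δλ = atan2( sin θ sin δ cos φ₁, cos δ − sin φ₁ sin φ₂ ) = atan2(-0.248843, 0.124169) = -63.481°.
λ₂ = -143.937° + -63.481° = -207.418°, normalized to (−180°, 180°] → 152.582°.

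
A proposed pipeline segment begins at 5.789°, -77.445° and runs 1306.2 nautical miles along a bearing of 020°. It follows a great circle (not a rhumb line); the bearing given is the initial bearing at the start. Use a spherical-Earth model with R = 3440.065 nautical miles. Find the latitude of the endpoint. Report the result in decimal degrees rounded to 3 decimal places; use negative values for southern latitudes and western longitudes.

The arc subtends δ = 1306.2/3440.065 = 0.379702 rad at the centre.
Start latitude φ₁ = 0.101037 rad; initial bearing θ = 0.349066 rad.
sin φ₂ = sin φ₁ cos δ + cos φ₁ sin δ cos θ = (0.100865)(0.928775) + (0.994900)(0.370644)(0.939693) = 0.440196
φ₂ = asin(0.440196) = 0.455817 rad = 26.116°.
Then Δλ = atan2(0.126121, 0.884375) = 0.141655 rad, from sin θ sin δ cos φ₁ over cos δ − sin φ₁ sin φ₂.
Hence λ₂ = -77.445° + 8.116° = -69.329°.

latitude 26.116°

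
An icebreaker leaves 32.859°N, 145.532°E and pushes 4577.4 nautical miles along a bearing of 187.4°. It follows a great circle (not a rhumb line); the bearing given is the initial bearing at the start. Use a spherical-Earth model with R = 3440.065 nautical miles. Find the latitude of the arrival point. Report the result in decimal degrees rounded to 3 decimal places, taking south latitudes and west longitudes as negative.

Angular distance δ = d/R = 4577.4 / 3440.065 = 1.330614 rad.
Start latitude φ₁ = 0.573498 rad; initial bearing θ = 3.270747 rad.
Destination latitude: φ₂ = arcsin( sin φ₁ cos δ + cos φ₁ sin δ cos θ ) = arcsin(-0.680033) = -42.846°.
For the longitude increment, Δλ = atan2( sin θ sin δ cos φ₁, cos δ − sin φ₁ sin φ₂ ) = atan2(-0.105084, 0.606847) = -9.824°.
λ₂ = λ₁ + Δλ = 135.708°.

latitude -42.846°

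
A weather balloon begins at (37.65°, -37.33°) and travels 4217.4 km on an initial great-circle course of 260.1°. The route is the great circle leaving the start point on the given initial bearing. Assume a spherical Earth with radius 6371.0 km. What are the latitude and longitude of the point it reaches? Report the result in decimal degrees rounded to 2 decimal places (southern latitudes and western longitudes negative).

latitude 23.46°, longitude -78.64°

Angular distance δ = d/R = 4217.4 / 6371 = 0.661968 rad.
With φ₁ = 37.65° = 0.657116 rad and θ = 260.1° = 4.539601 rad:
Destination latitude: φ₂ = arcsin( sin φ₁ cos δ + cos φ₁ sin δ cos θ ) = arcsin(0.398145) = 23.46°.
Δλ = atan2( sin θ sin δ cos φ₁ , cos δ − sin φ₁ sin φ₂ ) = atan2(-0.479423, 0.545582) = -0.720942 rad = -41.31°.
λ₂ = -37.33° + -41.31° = -78.64°.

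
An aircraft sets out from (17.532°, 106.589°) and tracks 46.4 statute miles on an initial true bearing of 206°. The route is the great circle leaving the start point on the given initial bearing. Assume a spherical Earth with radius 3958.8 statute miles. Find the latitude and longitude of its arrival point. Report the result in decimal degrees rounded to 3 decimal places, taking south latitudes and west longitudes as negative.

latitude 16.928°, longitude 106.281°

The arc subtends δ = 46.4/3958.8 = 0.011721 rad at the centre.
Start latitude φ₁ = 0.305991 rad; initial bearing θ = 3.595378 rad.
Applying the spherical law of cosines for sides, sin φ₂ = sin φ₁ cos δ + cos φ₁ sin δ cos θ = 0.291173, so φ₂ = 16.928°.
Then Δλ = atan2(-0.004899, 0.912219) = -0.005371 rad, from sin θ sin δ cos φ₁ over cos δ − sin φ₁ sin φ₂.
λ₂ = λ₁ + Δλ = 106.281°.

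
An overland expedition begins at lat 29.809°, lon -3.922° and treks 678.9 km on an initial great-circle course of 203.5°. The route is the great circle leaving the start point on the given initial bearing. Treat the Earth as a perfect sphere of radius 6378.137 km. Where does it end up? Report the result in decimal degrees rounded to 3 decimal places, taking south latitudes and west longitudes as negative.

δ = 678.9/6378.137 = 0.106442 rad (6.0987°).
Converting: φ₁ = 0.520265 rad, θ = 3.551745 rad.
Applying the spherical law of cosines for sides, sin φ₂ = sin φ₁ cos δ + cos φ₁ sin δ cos θ = 0.409759, so φ₂ = 24.190°.
Δλ = atan2( sin θ sin δ cos φ₁ , cos δ − sin φ₁ sin φ₂ ) = atan2(-0.036758, 0.790645) = -0.046458 rad = -2.662°.
λ₂ = -3.922° + -2.662° = -6.584°.

latitude 24.190°, longitude -6.584°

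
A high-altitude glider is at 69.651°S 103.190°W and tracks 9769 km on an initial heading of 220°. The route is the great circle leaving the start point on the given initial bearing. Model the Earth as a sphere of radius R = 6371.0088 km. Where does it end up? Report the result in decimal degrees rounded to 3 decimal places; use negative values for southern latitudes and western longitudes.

latitude -17.535°, longitude 119.159°

δ = 9769/6371.0088 = 1.533352 rad (87.8546°).
Converting: φ₁ = -1.215639 rad, θ = 3.839724 rad.
sin φ₂ = sin φ₁ cos δ + cos φ₁ sin δ cos θ = (-0.937592)(0.037435) + (0.347738)(0.999299)(-0.766044) = -0.301295
φ₂ = asin(-0.301295) = -0.306050 rad = -17.535°.
Δλ = atan2( sin θ sin δ cos φ₁ , cos δ − sin φ₁ sin φ₂ ) = atan2(-0.223365, -0.245056) = -2.402469 rad = -137.651°.
λ₂ = -103.190° + -137.651° = -240.841°, normalized to (−180°, 180°] → 119.159°.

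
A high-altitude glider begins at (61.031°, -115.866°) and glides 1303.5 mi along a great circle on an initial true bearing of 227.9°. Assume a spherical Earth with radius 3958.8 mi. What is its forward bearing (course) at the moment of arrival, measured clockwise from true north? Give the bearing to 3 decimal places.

final bearing 211.338°

Angular distance δ = d/R = 1303.5 / 3958.8 = 0.329266 rad.
Start latitude φ₁ = 1.065192 rad; initial bearing θ = 3.977605 rad.
sin φ₂ = sin φ₁ cos δ + cos φ₁ sin δ cos θ = (0.874882)(0.946280) + (0.484336)(0.323349)(-0.670427) = 0.722888
φ₂ = asin(0.722888) = 0.807973 rad = 46.293°.
For the longitude increment, Δλ = atan2( sin θ sin δ cos φ₁, cos δ − sin φ₁ sin φ₂ ) = atan2(-0.116201, 0.313838) = -20.317°.
λ₂ = λ₁ + Δλ = -136.183°.
The forward bearing on arrival equals the back-azimuth from the destination plus 180°.
Back-azimuth from P₂ (46.293°, -136.183°) to P₁ (61.031°, -115.866°), with Δλ' = λ₁ − λ₂ = 20.317°: atan2( sin Δλ' cos φ₁ , cos φ₂ sin φ₁ − sin φ₂ cos φ₁ cos Δλ' ) = 31.338°.
Final bearing = (31.338° + 180°) mod 360° = 211.338°.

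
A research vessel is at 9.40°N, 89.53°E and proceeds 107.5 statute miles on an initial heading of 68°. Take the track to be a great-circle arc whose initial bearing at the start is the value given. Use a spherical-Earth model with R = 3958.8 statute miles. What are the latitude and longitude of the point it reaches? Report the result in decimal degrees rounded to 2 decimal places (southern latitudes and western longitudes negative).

latitude 9.98°, longitude 90.99°

The arc subtends δ = 107.5/3958.8 = 0.027155 rad at the centre.
Converting: φ₁ = 0.164061 rad, θ = 1.186824 rad.
Destination latitude: φ₂ = arcsin( sin φ₁ cos δ + cos φ₁ sin δ cos θ ) = arcsin(0.173300) = 9.98°.
Δλ = atan2( sin θ sin δ cos φ₁ , cos δ − sin φ₁ sin φ₂ ) = atan2(0.024836, 0.971327) = 0.025564 rad = 1.46°.
λ₂ = λ₁ + Δλ = 90.99°.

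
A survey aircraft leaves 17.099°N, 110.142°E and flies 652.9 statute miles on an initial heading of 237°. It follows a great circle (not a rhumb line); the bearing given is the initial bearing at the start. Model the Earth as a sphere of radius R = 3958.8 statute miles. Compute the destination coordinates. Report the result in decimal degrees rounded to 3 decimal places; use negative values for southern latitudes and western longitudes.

δ = 652.9/3958.8 = 0.164924 rad (9.4494°).
With φ₁ = 17.099° = 0.298434 rad and θ = 237° = 4.136430 rad:
sin φ₂ = sin φ₁ cos δ + cos φ₁ sin δ cos θ = (0.294024)(0.986431) + (0.955798)(0.164177)(-0.544639) = 0.204569
φ₂ = asin(0.204569) = 0.206024 rad = 11.804°.
Then Δλ = atan2(-0.131604, 0.926283) = -0.141133 rad, from sin θ sin δ cos φ₁ over cos δ − sin φ₁ sin φ₂.
Hence λ₂ = 110.142° + -8.086° = 102.056°.

latitude 11.804°, longitude 102.056°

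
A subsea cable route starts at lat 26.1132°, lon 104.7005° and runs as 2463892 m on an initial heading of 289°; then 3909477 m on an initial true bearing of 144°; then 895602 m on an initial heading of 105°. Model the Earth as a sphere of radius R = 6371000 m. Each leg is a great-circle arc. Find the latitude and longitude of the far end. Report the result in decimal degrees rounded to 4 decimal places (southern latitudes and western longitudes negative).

Apply the spherical direct solution leg by leg, carrying full precision between legs.
Leg 1: from (26.1132°, 104.7005°), δ = 2463892/6371000 = 0.386736 rad, θ = 289° → φ = 31.1914°, λ = 80.0626°.
Leg 2: from (31.1914°, 80.0626°), δ = 3909477/6371000 = 0.613636 rad, θ = 144° → φ = 1.4263°, λ = 99.8528°.
Leg 3: from (1.4263°, 99.8528°), δ = 895602/6371000 = 0.140575 rad, θ = 105° → φ = -0.6651°, λ = 107.6315°.

latitude -0.6651°, longitude 107.6315°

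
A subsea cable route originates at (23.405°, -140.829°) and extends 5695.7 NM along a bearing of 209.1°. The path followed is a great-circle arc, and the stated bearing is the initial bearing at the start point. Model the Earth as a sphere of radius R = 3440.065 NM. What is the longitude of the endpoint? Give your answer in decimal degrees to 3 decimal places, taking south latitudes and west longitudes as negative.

longitude 158.117°

The arc subtends δ = 5695.7/3440.065 = 1.655695 rad at the centre.
Start latitude φ₁ = 0.408494 rad; initial bearing θ = 3.649483 rad.
Destination latitude: φ₂ = arcsin( sin φ₁ cos δ + cos φ₁ sin δ cos θ ) = arcsin(-0.832674) = -56.374°.
Then Δλ = atan2(-0.444712, 0.245964) = -1.065587 rad, from sin θ sin δ cos φ₁ over cos δ − sin φ₁ sin φ₂.
λ₂ = -140.829° + -61.054° = -201.883°, normalized to (−180°, 180°] → 158.117°.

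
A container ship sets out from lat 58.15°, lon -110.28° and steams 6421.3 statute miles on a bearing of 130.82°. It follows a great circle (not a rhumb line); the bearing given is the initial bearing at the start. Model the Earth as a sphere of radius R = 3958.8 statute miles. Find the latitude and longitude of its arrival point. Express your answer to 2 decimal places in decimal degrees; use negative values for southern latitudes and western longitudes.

δ = 6421.3/3958.8 = 1.622032 rad (92.9356°).
Start latitude φ₁ = 1.014909 rad; initial bearing θ = 2.283240 rad.
Applying the spherical law of cosines for sides, sin φ₂ = sin φ₁ cos δ + cos φ₁ sin δ cos θ = -0.387997, so φ₂ = -22.83°.
Then Δλ = atan2(0.398820, 0.278364) = 0.961434 rad, from sin θ sin δ cos φ₁ over cos δ − sin φ₁ sin φ₂.
λ₂ = -110.28° + 55.09° = -55.19°.

latitude -22.83°, longitude -55.19°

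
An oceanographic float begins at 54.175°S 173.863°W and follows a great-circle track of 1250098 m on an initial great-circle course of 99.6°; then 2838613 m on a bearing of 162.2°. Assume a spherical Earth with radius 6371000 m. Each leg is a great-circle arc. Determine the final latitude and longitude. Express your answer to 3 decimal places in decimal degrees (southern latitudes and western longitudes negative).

latitude -76.647°, longitude -119.742°

Apply the spherical direct solution leg by leg, carrying full precision between legs.
Leg 1: from (-54.175°, -173.863°), δ = 1250098/6371000 = 0.196217 rad, θ = 99.6° → φ = -54.516°, λ = -154.524°.
Leg 2: from (-54.516°, -154.524°), δ = 2838613/6371000 = 0.445552 rad, θ = 162.2° → φ = -76.647°, λ = -119.742°.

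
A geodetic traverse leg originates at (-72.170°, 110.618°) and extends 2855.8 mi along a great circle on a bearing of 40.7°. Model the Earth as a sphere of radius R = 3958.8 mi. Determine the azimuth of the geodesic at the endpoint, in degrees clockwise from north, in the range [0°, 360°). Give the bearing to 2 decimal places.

The arc subtends δ = 2855.8/3958.8 = 0.721380 rad at the centre.
Start latitude φ₁ = -1.259604 rad; initial bearing θ = 0.710349 rad.
sin φ₂ = sin φ₁ cos δ + cos φ₁ sin δ cos θ = (-0.951969)(0.750895) + (0.306194)(0.660422)(0.758134) = -0.561521
φ₂ = asin(-0.561521) = -0.596223 rad = -34.161°.
For the longitude increment, Δλ = atan2( sin θ sin δ cos φ₁, cos δ − sin φ₁ sin φ₂ ) = atan2(0.131865, 0.216344) = 31.363°.
λ₂ = 110.618° + 31.363° = 141.981°.
The forward bearing on arrival equals the back-azimuth from the destination plus 180°.
Back-azimuth from P₂ (-34.16°, 141.98°) to P₁ (-72.17°, 110.62°), with Δλ' = λ₁ − λ₂ = -31.36°: atan2( sin Δλ' cos φ₁ , cos φ₂ sin φ₁ − sin φ₂ cos φ₁ cos Δλ' ) = 193.96°.
Final bearing = (193.96° + 180°) mod 360° = 13.96°.

final bearing 13.96°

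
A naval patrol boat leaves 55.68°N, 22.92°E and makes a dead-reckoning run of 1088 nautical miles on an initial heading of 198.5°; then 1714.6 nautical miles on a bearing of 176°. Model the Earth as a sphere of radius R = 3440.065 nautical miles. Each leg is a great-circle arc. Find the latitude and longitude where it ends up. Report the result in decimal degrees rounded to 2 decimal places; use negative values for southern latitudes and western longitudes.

latitude 9.71°, longitude 17.64°

Apply the spherical direct solution leg by leg, carrying full precision between legs.
Leg 1: from (55.68°, 22.92°), δ = 1088/3440.065 = 0.316273 rad, θ = 198.5° → φ = 38.22°, λ = 15.70°.
Leg 2: from (38.22°, 15.70°), δ = 1714.6/3440.065 = 0.498421 rad, θ = 176° → φ = 9.71°, λ = 17.64°.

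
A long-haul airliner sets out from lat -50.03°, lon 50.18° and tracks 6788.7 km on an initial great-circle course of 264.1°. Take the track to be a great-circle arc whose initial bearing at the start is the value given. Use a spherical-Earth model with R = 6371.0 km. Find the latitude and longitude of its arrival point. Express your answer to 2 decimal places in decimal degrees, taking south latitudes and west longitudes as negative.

latitude -25.39°, longitude -24.28°

δ = 6788.7/6371 = 1.065563 rad (61.0522°).
Converting: φ₁ = -0.873188 rad, θ = 4.609415 rad.
Applying the spherical law of cosines for sides, sin φ₂ = sin φ₁ cos δ + cos φ₁ sin δ cos θ = -0.428720, so φ₂ = -25.39°.
Then Δλ = atan2(-0.559150, 0.155449) = -1.299634 rad, from sin θ sin δ cos φ₁ over cos δ − sin φ₁ sin φ₂.
λ₂ = λ₁ + Δλ = -24.28°.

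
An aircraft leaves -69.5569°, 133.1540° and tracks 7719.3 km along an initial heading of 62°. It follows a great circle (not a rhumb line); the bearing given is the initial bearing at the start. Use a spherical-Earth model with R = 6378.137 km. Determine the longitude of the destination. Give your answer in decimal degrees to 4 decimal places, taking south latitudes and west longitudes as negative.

Central angle δ = d/R = 1.210275 rad.
With φ₁ = -69.5569° = -1.213997 rad and θ = 62° = 1.082104 rad:
sin φ₂ = sin φ₁ cos δ + cos φ₁ sin δ cos θ = (-0.937020)(0.352762) + (0.349277)(0.935713)(0.469472) = -0.177111
φ₂ = asin(-0.177111) = -0.178050 rad = -10.2015°.
Δλ = atan2( sin θ sin δ cos φ₁ , cos δ − sin φ₁ sin φ₂ ) = atan2(0.288568, 0.186806) = 0.996283 rad = 57.0828°.
λ₂ = 133.1540° + 57.0828° = 190.2368°, normalized to (−180°, 180°] → -169.7632°.

longitude -169.7632°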